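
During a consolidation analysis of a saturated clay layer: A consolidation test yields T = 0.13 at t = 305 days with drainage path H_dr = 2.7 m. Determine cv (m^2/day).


Using cv = T * H_dr^2 / t
H_dr^2 = 2.7^2 = 7.29
cv = 0.13 * 7.29 / 305
cv = 0.00311 m^2/day


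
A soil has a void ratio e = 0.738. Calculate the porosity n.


Using the relation n = e / (1 + e)
n = 0.738 / (1 + 0.738)
n = 0.738 / 1.738
n = 0.4246


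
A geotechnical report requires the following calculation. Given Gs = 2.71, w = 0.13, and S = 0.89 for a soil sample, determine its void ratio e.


Result: 0.3958

Derivation:
Using the relation e = Gs * w / S
e = 2.71 * 0.13 / 0.89
e = 0.3958


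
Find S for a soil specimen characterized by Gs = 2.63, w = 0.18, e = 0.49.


Result: 0.9661

Derivation:
Using S = Gs * w / e
S = 2.63 * 0.18 / 0.49
S = 0.9661


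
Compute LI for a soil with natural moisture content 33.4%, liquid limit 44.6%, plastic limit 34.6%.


First compute the plasticity index:
PI = LL - PL = 44.6 - 34.6 = 10.0
Then compute the liquidity index:
LI = (w - PL) / PI
LI = (33.4 - 34.6) / 10.0
LI = -0.12


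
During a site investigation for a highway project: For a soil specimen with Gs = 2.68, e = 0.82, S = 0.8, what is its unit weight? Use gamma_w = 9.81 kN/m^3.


Result: 17.981 kN/m^3

Derivation:
Using gamma = gamma_w * (Gs + S*e) / (1 + e)
Numerator: Gs + S*e = 2.68 + 0.8*0.82 = 3.336
Denominator: 1 + e = 1 + 0.82 = 1.82
gamma = 9.81 * 3.336 / 1.82
gamma = 17.981 kN/m^3


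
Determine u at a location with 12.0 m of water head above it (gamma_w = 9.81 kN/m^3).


Using u = gamma_w * h_w
u = 9.81 * 12.0
u = 117.72 kPa


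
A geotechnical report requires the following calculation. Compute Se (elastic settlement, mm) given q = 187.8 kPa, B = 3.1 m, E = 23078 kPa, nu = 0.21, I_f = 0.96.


Using Se = q * B * (1 - nu^2) * I_f / E
1 - nu^2 = 1 - 0.21^2 = 0.9559
Se = 187.8 * 3.1 * 0.9559 * 0.96 / 23078
Se = 0.023150 m
Convert to mm: Se = 0.023150 * 1000 = 23.15 mm


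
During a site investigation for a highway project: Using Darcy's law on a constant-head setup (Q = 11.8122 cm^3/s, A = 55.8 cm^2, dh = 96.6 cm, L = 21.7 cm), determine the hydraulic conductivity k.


Compute hydraulic gradient:
i = dh / L = 96.6 / 21.7 = 4.45161
Then apply Darcy's law:
k = Q / (A * i)
k = 11.8122 / (55.8 * 4.45161)
k = 11.8122 / 248.4
k = 0.047553 cm/s


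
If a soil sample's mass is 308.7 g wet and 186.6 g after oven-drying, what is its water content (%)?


Using w = (m_wet - m_dry) / m_dry * 100
m_wet - m_dry = 308.7 - 186.6 = 122.1 g
w = 122.1 / 186.6 * 100
w = 65.43 %


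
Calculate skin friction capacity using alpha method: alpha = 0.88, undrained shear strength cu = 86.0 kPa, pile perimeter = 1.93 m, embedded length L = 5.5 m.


Using Qs = alpha * cu * perimeter * L
Qs = 0.88 * 86.0 * 1.93 * 5.5
Qs = 803.34 kN


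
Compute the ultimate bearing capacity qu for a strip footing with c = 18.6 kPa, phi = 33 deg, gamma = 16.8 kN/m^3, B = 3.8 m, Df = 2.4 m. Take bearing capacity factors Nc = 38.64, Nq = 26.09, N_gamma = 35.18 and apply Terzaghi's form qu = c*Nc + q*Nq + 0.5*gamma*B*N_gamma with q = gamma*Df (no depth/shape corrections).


Compute qu = c*Nc + gamma*Df*Nq + 0.5*gamma*B*N_gamma
Term 1: 18.6 * 38.64 = 718.704
Term 2: 16.8 * 2.4 * 26.09 = 1051.9488
Term 3: 0.5 * 16.8 * 3.8 * 35.18 = 1122.9456
qu = 718.704 + 1051.9488 + 1122.9456
qu = 2893.6 kPa


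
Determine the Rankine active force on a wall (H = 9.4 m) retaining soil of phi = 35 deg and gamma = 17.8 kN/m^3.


Compute active earth pressure coefficient:
Ka = tan^2(45 - phi/2) = tan^2(27.5) = 0.27099
Compute active force:
Pa = 0.5 * Ka * gamma * H^2
Pa = 0.5 * 0.27099 * 17.8 * 9.4^2
Pa = 213.11 kN/m


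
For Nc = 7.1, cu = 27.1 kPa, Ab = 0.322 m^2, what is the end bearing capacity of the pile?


Result: 61.96 kN

Derivation:
Using Qb = Nc * cu * Ab
Qb = 7.1 * 27.1 * 0.322
Qb = 61.96 kN


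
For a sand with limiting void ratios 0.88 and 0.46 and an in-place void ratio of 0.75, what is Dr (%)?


Using Dr = (e_max - e) / (e_max - e_min) * 100
e_max - e = 0.88 - 0.75 = 0.13
e_max - e_min = 0.88 - 0.46 = 0.42
Dr = 0.13 / 0.42 * 100
Dr = 30.95 %


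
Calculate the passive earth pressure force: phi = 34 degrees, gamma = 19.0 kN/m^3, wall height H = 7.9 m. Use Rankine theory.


Compute passive earth pressure coefficient:
Kp = tan^2(45 + phi/2) = tan^2(62.0) = 3.537132
Compute passive force:
Pp = 0.5 * Kp * gamma * H^2
Pp = 0.5 * 3.537132 * 19.0 * 7.9^2
Pp = 2097.15 kN/m


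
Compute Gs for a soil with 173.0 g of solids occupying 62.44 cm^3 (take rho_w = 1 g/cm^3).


Using Gs = m_s / (V_s * rho_w)
Since rho_w = 1 g/cm^3:
Gs = 173.0 / 62.44
Gs = 2.771


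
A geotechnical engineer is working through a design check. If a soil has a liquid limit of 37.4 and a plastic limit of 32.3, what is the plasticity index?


Using PI = LL - PL
PI = 37.4 - 32.3
PI = 5.1


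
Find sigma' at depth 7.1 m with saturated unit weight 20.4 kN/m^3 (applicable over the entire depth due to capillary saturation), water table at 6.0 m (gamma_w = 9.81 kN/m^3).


Total stress = gamma_sat * depth
sigma = 20.4 * 7.1 = 144.84 kPa
Pore water pressure u = gamma_w * (depth - d_wt)
u = 9.81 * (7.1 - 6.0) = 10.791 kPa
Effective stress = sigma - u
sigma' = 144.84 - 10.791 = 134.05 kPa


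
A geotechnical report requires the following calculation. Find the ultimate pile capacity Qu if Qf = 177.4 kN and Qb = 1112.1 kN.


Using Qu = Qf + Qb
Qu = 177.4 + 1112.1
Qu = 1289.5 kN


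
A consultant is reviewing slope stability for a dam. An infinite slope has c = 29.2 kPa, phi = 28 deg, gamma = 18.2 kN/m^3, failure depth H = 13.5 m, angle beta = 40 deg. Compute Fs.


Using Fs = c / (gamma*H*sin(beta)*cos(beta)) + tan(phi)/tan(beta)
Cohesion contribution = 29.2 / (18.2*13.5*sin(40)*cos(40))
Cohesion contribution = 0.241355
Friction contribution = tan(28)/tan(40) = 0.633667
Fs = 0.241355 + 0.633667
Fs = 0.875


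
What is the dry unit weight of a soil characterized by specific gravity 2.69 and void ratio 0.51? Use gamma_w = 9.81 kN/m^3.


Using gamma_d = Gs * gamma_w / (1 + e)
gamma_d = 2.69 * 9.81 / (1 + 0.51)
gamma_d = 2.69 * 9.81 / 1.51
gamma_d = 17.476 kN/m^3


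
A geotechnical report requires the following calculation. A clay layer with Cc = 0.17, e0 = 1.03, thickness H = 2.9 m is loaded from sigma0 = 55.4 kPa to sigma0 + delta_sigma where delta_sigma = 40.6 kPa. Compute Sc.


Using Sc = Cc * H / (1 + e0) * log10((sigma0 + delta_sigma) / sigma0)
Stress ratio = (55.4 + 40.6) / 55.4 = 1.73285
log10(1.73285) = 0.238761
Cc * H / (1 + e0) = 0.17 * 2.9 / (1 + 1.03) = 0.242857
Sc = 0.242857 * 0.238761
Sc = 0.058 m


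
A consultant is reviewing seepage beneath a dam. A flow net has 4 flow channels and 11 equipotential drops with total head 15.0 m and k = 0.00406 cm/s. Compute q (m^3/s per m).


Convert k to m/s for unit consistency with H:
k = 0.00406 cm/s = 0.00406 / 100 m/s = 4.06e-05 m/s
Using q = k * H * Nf / Nd
Nf / Nd = 4 / 11 = 0.3636
q = 4.06e-05 * 15.0 * 0.3636
q = 0.0002215 m^3/s per m


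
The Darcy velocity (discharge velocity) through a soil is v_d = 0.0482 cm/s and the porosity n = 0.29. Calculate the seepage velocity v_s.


Result: 0.16621 cm/s

Derivation:
Using v_s = v_d / n
v_s = 0.0482 / 0.29
v_s = 0.16621 cm/s


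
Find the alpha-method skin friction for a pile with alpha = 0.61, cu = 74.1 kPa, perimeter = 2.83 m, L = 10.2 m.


Using Qs = alpha * cu * perimeter * L
Qs = 0.61 * 74.1 * 2.83 * 10.2
Qs = 1304.77 kN


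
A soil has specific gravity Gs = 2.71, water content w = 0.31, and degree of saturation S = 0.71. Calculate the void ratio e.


Using the relation e = Gs * w / S
e = 2.71 * 0.31 / 0.71
e = 1.1832


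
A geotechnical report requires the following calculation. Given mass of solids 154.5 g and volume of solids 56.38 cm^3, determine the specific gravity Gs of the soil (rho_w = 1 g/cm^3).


Using Gs = m_s / (V_s * rho_w)
Since rho_w = 1 g/cm^3:
Gs = 154.5 / 56.38
Gs = 2.74


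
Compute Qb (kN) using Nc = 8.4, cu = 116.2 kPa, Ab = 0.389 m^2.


Using Qb = Nc * cu * Ab
Qb = 8.4 * 116.2 * 0.389
Qb = 379.7 kN


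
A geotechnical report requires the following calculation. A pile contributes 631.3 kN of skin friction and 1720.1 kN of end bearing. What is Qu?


Using Qu = Qf + Qb
Qu = 631.3 + 1720.1
Qu = 2351.4 kN


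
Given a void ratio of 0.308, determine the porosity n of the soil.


Using the relation n = e / (1 + e)
n = 0.308 / (1 + 0.308)
n = 0.308 / 1.308
n = 0.2355


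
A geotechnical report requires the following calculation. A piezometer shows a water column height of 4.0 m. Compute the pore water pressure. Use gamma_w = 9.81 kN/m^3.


Using u = gamma_w * h_w
u = 9.81 * 4.0
u = 39.24 kPa


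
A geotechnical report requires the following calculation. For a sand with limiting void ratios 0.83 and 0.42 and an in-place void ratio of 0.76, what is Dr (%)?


Using Dr = (e_max - e) / (e_max - e_min) * 100
e_max - e = 0.83 - 0.76 = 0.07
e_max - e_min = 0.83 - 0.42 = 0.41
Dr = 0.07 / 0.41 * 100
Dr = 17.07 %


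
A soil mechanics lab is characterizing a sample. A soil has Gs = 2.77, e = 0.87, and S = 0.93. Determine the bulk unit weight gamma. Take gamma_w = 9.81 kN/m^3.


Using gamma = gamma_w * (Gs + S*e) / (1 + e)
Numerator: Gs + S*e = 2.77 + 0.93*0.87 = 3.5791
Denominator: 1 + e = 1 + 0.87 = 1.87
gamma = 9.81 * 3.5791 / 1.87
gamma = 18.776 kN/m^3


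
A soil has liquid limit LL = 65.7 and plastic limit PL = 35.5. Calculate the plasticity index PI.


Result: 30.2

Derivation:
Using PI = LL - PL
PI = 65.7 - 35.5
PI = 30.2


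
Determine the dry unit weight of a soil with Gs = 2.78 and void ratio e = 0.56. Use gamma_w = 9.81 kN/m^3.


Using gamma_d = Gs * gamma_w / (1 + e)
gamma_d = 2.78 * 9.81 / (1 + 0.56)
gamma_d = 2.78 * 9.81 / 1.56
gamma_d = 17.482 kN/m^3


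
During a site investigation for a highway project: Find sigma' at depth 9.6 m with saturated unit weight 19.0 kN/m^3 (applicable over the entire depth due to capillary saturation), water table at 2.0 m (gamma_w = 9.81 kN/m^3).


Total stress = gamma_sat * depth
sigma = 19.0 * 9.6 = 182.4 kPa
Pore water pressure u = gamma_w * (depth - d_wt)
u = 9.81 * (9.6 - 2.0) = 74.556 kPa
Effective stress = sigma - u
sigma' = 182.4 - 74.556 = 107.84 kPa


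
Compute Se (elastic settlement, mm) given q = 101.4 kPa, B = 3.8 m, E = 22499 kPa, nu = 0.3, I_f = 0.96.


Result: 14.961 mm

Derivation:
Using Se = q * B * (1 - nu^2) * I_f / E
1 - nu^2 = 1 - 0.3^2 = 0.91
Se = 101.4 * 3.8 * 0.91 * 0.96 / 22499
Se = 0.014961 m
Convert to mm: Se = 0.014961 * 1000 = 14.961 mm


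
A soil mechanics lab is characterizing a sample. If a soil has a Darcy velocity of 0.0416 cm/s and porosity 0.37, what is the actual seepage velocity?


Using v_s = v_d / n
v_s = 0.0416 / 0.37
v_s = 0.11243 cm/s


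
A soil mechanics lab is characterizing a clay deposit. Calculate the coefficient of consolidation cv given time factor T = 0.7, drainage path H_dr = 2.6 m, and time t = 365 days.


Using cv = T * H_dr^2 / t
H_dr^2 = 2.6^2 = 6.76
cv = 0.7 * 6.76 / 365
cv = 0.01296 m^2/day


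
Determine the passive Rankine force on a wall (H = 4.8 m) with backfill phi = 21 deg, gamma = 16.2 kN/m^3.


Result: 395.09 kN/m

Derivation:
Compute passive earth pressure coefficient:
Kp = tan^2(45 + phi/2) = tan^2(55.5) = 2.117051
Compute passive force:
Pp = 0.5 * Kp * gamma * H^2
Pp = 0.5 * 2.117051 * 16.2 * 4.8^2
Pp = 395.09 kN/m


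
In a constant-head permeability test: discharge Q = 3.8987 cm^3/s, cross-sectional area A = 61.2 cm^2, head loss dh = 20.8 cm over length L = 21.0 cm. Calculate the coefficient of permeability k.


Result: 0.064317 cm/s

Derivation:
Compute hydraulic gradient:
i = dh / L = 20.8 / 21.0 = 0.990476
Then apply Darcy's law:
k = Q / (A * i)
k = 3.8987 / (61.2 * 0.990476)
k = 3.8987 / 60.6171
k = 0.064317 cm/s


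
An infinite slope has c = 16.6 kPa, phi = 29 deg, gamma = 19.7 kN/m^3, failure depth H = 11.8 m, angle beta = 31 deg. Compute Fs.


Result: 1.084

Derivation:
Using Fs = c / (gamma*H*sin(beta)*cos(beta)) + tan(phi)/tan(beta)
Cohesion contribution = 16.6 / (19.7*11.8*sin(31)*cos(31))
Cohesion contribution = 0.161754
Friction contribution = tan(29)/tan(31) = 0.922525
Fs = 0.161754 + 0.922525
Fs = 1.084


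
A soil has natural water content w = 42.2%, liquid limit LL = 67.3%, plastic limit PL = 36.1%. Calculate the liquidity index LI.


First compute the plasticity index:
PI = LL - PL = 67.3 - 36.1 = 31.2
Then compute the liquidity index:
LI = (w - PL) / PI
LI = (42.2 - 36.1) / 31.2
LI = 0.196


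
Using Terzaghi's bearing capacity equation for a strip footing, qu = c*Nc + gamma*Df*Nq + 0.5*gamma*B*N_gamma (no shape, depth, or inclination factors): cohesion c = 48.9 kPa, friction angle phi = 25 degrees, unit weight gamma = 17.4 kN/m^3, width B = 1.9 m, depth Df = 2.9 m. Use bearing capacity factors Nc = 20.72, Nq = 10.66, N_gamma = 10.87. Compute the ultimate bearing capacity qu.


Compute qu = c*Nc + gamma*Df*Nq + 0.5*gamma*B*N_gamma
Term 1: 48.9 * 20.72 = 1013.208
Term 2: 17.4 * 2.9 * 10.66 = 537.9036
Term 3: 0.5 * 17.4 * 1.9 * 10.87 = 179.6811
qu = 1013.208 + 537.9036 + 179.6811
qu = 1730.79 kPa


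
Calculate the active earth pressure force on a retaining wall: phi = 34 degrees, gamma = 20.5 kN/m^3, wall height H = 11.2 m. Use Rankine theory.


Result: 363.5 kN/m

Derivation:
Compute active earth pressure coefficient:
Ka = tan^2(45 - phi/2) = tan^2(28.0) = 0.282715
Compute active force:
Pa = 0.5 * Ka * gamma * H^2
Pa = 0.5 * 0.282715 * 20.5 * 11.2^2
Pa = 363.5 kN/m


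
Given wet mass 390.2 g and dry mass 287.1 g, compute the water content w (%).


Result: 35.91 %

Derivation:
Using w = (m_wet - m_dry) / m_dry * 100
m_wet - m_dry = 390.2 - 287.1 = 103.1 g
w = 103.1 / 287.1 * 100
w = 35.91 %


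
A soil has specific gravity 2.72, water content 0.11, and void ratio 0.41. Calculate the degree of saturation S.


Using S = Gs * w / e
S = 2.72 * 0.11 / 0.41
S = 0.7298


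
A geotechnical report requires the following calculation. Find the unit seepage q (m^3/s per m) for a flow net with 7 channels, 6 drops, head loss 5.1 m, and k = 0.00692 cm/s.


Result: 0.0004117 m^3/s per m

Derivation:
Convert k to m/s for unit consistency with H:
k = 0.00692 cm/s = 0.00692 / 100 m/s = 6.92e-05 m/s
Using q = k * H * Nf / Nd
Nf / Nd = 7 / 6 = 1.1667
q = 6.92e-05 * 5.1 * 1.1667
q = 0.0004117 m^3/s per m


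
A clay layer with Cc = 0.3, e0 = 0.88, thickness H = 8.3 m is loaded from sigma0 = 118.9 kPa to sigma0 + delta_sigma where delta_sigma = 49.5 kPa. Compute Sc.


Using Sc = Cc * H / (1 + e0) * log10((sigma0 + delta_sigma) / sigma0)
Stress ratio = (118.9 + 49.5) / 118.9 = 1.41632
log10(1.41632) = 0.15116
Cc * H / (1 + e0) = 0.3 * 8.3 / (1 + 0.88) = 1.32447
Sc = 1.32447 * 0.15116
Sc = 0.2002 m


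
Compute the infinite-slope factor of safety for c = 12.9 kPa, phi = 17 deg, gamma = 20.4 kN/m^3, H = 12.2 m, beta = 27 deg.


Using Fs = c / (gamma*H*sin(beta)*cos(beta)) + tan(phi)/tan(beta)
Cohesion contribution = 12.9 / (20.4*12.2*sin(27)*cos(27))
Cohesion contribution = 0.128136
Friction contribution = tan(17)/tan(27) = 0.60003
Fs = 0.128136 + 0.60003
Fs = 0.728


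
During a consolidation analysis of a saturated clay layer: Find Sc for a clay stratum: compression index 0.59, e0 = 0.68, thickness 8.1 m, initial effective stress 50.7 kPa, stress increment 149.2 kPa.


Result: 1.6949 m

Derivation:
Using Sc = Cc * H / (1 + e0) * log10((sigma0 + delta_sigma) / sigma0)
Stress ratio = (50.7 + 149.2) / 50.7 = 3.9428
log10(3.9428) = 0.595805
Cc * H / (1 + e0) = 0.59 * 8.1 / (1 + 0.68) = 2.84464
Sc = 2.84464 * 0.595805
Sc = 1.6949 m


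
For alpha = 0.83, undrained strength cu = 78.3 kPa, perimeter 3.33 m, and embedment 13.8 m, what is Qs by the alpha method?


Using Qs = alpha * cu * perimeter * L
Qs = 0.83 * 78.3 * 3.33 * 13.8
Qs = 2986.5 kN


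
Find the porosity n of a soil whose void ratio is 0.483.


Using the relation n = e / (1 + e)
n = 0.483 / (1 + 0.483)
n = 0.483 / 1.483
n = 0.3257


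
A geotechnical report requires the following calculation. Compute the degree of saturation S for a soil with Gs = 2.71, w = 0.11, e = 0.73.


Using S = Gs * w / e
S = 2.71 * 0.11 / 0.73
S = 0.4084


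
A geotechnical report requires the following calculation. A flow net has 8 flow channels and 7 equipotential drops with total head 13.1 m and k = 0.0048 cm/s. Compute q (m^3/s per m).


Convert k to m/s for unit consistency with H:
k = 0.0048 cm/s = 0.0048 / 100 m/s = 4.8e-05 m/s
Using q = k * H * Nf / Nd
Nf / Nd = 8 / 7 = 1.1429
q = 4.8e-05 * 13.1 * 1.1429
q = 0.0007186 m^3/s per m


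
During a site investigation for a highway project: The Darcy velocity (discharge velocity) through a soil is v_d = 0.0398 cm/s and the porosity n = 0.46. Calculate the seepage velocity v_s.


Result: 0.08652 cm/s

Derivation:
Using v_s = v_d / n
v_s = 0.0398 / 0.46
v_s = 0.08652 cm/s


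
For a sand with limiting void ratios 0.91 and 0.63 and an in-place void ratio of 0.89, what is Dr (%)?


Using Dr = (e_max - e) / (e_max - e_min) * 100
e_max - e = 0.91 - 0.89 = 0.02
e_max - e_min = 0.91 - 0.63 = 0.28
Dr = 0.02 / 0.28 * 100
Dr = 7.14 %


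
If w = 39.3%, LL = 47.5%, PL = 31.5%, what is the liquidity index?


First compute the plasticity index:
PI = LL - PL = 47.5 - 31.5 = 16.0
Then compute the liquidity index:
LI = (w - PL) / PI
LI = (39.3 - 31.5) / 16.0
LI = 0.487


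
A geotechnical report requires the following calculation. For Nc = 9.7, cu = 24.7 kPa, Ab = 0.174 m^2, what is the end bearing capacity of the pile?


Using Qb = Nc * cu * Ab
Qb = 9.7 * 24.7 * 0.174
Qb = 41.69 kN


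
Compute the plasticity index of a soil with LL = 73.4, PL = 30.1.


Result: 43.3

Derivation:
Using PI = LL - PL
PI = 73.4 - 30.1
PI = 43.3


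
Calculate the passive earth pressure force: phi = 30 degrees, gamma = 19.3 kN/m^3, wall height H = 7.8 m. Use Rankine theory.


Compute passive earth pressure coefficient:
Kp = tan^2(45 + phi/2) = tan^2(60.0) = 3
Compute passive force:
Pp = 0.5 * Kp * gamma * H^2
Pp = 0.5 * 3 * 19.3 * 7.8^2
Pp = 1761.32 kN/m


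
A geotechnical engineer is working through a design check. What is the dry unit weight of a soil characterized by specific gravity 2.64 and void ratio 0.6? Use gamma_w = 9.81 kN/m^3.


Result: 16.186 kN/m^3

Derivation:
Using gamma_d = Gs * gamma_w / (1 + e)
gamma_d = 2.64 * 9.81 / (1 + 0.6)
gamma_d = 2.64 * 9.81 / 1.6
gamma_d = 16.186 kN/m^3


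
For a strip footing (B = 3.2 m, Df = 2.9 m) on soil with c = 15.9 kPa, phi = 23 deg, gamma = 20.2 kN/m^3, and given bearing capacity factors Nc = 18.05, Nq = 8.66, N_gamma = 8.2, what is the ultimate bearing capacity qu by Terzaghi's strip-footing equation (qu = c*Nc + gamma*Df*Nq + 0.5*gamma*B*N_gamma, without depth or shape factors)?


Compute qu = c*Nc + gamma*Df*Nq + 0.5*gamma*B*N_gamma
Term 1: 15.9 * 18.05 = 286.995
Term 2: 20.2 * 2.9 * 8.66 = 507.3028
Term 3: 0.5 * 20.2 * 3.2 * 8.2 = 265.024
qu = 286.995 + 507.3028 + 265.024
qu = 1059.32 kPa


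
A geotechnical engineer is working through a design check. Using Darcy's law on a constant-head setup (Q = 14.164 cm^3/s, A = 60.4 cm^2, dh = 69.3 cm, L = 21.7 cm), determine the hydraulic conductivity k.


Result: 0.07343 cm/s

Derivation:
Compute hydraulic gradient:
i = dh / L = 69.3 / 21.7 = 3.19355
Then apply Darcy's law:
k = Q / (A * i)
k = 14.164 / (60.4 * 3.19355)
k = 14.164 / 192.89
k = 0.07343 cm/s


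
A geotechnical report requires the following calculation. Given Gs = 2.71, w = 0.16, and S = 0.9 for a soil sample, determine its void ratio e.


Using the relation e = Gs * w / S
e = 2.71 * 0.16 / 0.9
e = 0.4818


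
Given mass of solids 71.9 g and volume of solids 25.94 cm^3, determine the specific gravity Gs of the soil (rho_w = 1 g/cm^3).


Using Gs = m_s / (V_s * rho_w)
Since rho_w = 1 g/cm^3:
Gs = 71.9 / 25.94
Gs = 2.772


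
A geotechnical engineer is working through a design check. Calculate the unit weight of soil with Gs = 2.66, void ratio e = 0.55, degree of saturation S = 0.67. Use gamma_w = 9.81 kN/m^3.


Result: 19.167 kN/m^3

Derivation:
Using gamma = gamma_w * (Gs + S*e) / (1 + e)
Numerator: Gs + S*e = 2.66 + 0.67*0.55 = 3.0285
Denominator: 1 + e = 1 + 0.55 = 1.55
gamma = 9.81 * 3.0285 / 1.55
gamma = 19.167 kN/m^3


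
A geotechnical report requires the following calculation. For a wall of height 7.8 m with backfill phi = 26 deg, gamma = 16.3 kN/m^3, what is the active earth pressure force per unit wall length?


Compute active earth pressure coefficient:
Ka = tan^2(45 - phi/2) = tan^2(32.0) = 0.390462
Compute active force:
Pa = 0.5 * Ka * gamma * H^2
Pa = 0.5 * 0.390462 * 16.3 * 7.8^2
Pa = 193.61 kN/m


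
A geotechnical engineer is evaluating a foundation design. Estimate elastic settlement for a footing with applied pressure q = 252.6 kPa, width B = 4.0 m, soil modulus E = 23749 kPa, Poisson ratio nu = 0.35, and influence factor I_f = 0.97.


Using Se = q * B * (1 - nu^2) * I_f / E
1 - nu^2 = 1 - 0.35^2 = 0.8775
Se = 252.6 * 4.0 * 0.8775 * 0.97 / 23749
Se = 0.036213 m
Convert to mm: Se = 0.036213 * 1000 = 36.213 mm


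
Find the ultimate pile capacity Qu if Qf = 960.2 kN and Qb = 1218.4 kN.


Result: 2178.6 kN

Derivation:
Using Qu = Qf + Qb
Qu = 960.2 + 1218.4
Qu = 2178.6 kN


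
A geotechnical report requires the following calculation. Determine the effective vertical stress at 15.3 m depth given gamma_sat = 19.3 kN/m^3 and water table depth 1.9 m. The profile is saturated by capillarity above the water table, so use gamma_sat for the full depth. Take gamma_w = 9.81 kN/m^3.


Result: 163.84 kPa

Derivation:
Total stress = gamma_sat * depth
sigma = 19.3 * 15.3 = 295.29 kPa
Pore water pressure u = gamma_w * (depth - d_wt)
u = 9.81 * (15.3 - 1.9) = 131.454 kPa
Effective stress = sigma - u
sigma' = 295.29 - 131.454 = 163.84 kPa


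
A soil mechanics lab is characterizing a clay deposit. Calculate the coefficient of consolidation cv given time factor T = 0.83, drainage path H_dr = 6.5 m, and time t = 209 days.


Using cv = T * H_dr^2 / t
H_dr^2 = 6.5^2 = 42.25
cv = 0.83 * 42.25 / 209
cv = 0.16779 m^2/day


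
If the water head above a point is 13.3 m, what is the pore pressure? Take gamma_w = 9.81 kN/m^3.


Result: 130.47 kPa

Derivation:
Using u = gamma_w * h_w
u = 9.81 * 13.3
u = 130.47 kPa


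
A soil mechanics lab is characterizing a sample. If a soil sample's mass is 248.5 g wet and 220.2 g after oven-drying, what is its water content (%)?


Using w = (m_wet - m_dry) / m_dry * 100
m_wet - m_dry = 248.5 - 220.2 = 28.3 g
w = 28.3 / 220.2 * 100
w = 12.85 %


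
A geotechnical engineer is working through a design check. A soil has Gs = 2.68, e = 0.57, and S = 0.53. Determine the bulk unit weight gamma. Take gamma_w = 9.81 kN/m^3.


Using gamma = gamma_w * (Gs + S*e) / (1 + e)
Numerator: Gs + S*e = 2.68 + 0.53*0.57 = 2.9821
Denominator: 1 + e = 1 + 0.57 = 1.57
gamma = 9.81 * 2.9821 / 1.57
gamma = 18.633 kN/m^3


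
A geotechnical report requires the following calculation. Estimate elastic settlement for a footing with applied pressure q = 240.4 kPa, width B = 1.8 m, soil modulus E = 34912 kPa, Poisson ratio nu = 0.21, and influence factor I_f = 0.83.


Using Se = q * B * (1 - nu^2) * I_f / E
1 - nu^2 = 1 - 0.21^2 = 0.9559
Se = 240.4 * 1.8 * 0.9559 * 0.83 / 34912
Se = 0.009834 m
Convert to mm: Se = 0.009834 * 1000 = 9.834 mm


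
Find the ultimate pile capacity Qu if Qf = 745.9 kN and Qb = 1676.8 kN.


Result: 2422.7 kN

Derivation:
Using Qu = Qf + Qb
Qu = 745.9 + 1676.8
Qu = 2422.7 kN


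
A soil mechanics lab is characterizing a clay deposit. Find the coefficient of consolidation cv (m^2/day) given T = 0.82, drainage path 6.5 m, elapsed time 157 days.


Using cv = T * H_dr^2 / t
H_dr^2 = 6.5^2 = 42.25
cv = 0.82 * 42.25 / 157
cv = 0.22067 m^2/day


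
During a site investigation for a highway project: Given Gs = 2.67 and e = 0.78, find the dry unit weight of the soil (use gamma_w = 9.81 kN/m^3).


Using gamma_d = Gs * gamma_w / (1 + e)
gamma_d = 2.67 * 9.81 / (1 + 0.78)
gamma_d = 2.67 * 9.81 / 1.78
gamma_d = 14.715 kN/m^3


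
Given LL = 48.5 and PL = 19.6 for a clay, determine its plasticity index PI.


Result: 28.9

Derivation:
Using PI = LL - PL
PI = 48.5 - 19.6
PI = 28.9


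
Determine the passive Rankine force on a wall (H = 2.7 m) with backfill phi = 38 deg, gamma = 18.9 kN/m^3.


Compute passive earth pressure coefficient:
Kp = tan^2(45 + phi/2) = tan^2(64.0) = 4.203746
Compute passive force:
Pp = 0.5 * Kp * gamma * H^2
Pp = 0.5 * 4.203746 * 18.9 * 2.7^2
Pp = 289.6 kN/m


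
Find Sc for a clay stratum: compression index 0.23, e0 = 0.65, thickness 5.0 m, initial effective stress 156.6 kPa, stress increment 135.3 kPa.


Using Sc = Cc * H / (1 + e0) * log10((sigma0 + delta_sigma) / sigma0)
Stress ratio = (156.6 + 135.3) / 156.6 = 1.86398
log10(1.86398) = 0.270442
Cc * H / (1 + e0) = 0.23 * 5.0 / (1 + 0.65) = 0.69697
Sc = 0.69697 * 0.270442
Sc = 0.1885 m


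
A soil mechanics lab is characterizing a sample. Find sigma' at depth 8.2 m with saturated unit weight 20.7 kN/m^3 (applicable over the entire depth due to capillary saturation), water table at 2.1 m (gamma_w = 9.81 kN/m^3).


Total stress = gamma_sat * depth
sigma = 20.7 * 8.2 = 169.74 kPa
Pore water pressure u = gamma_w * (depth - d_wt)
u = 9.81 * (8.2 - 2.1) = 59.841 kPa
Effective stress = sigma - u
sigma' = 169.74 - 59.841 = 109.9 kPa


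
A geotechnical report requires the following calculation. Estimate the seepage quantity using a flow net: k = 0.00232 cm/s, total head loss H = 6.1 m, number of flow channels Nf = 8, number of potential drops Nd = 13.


Convert k to m/s for unit consistency with H:
k = 0.00232 cm/s = 0.00232 / 100 m/s = 2.32e-05 m/s
Using q = k * H * Nf / Nd
Nf / Nd = 8 / 13 = 0.6154
q = 2.32e-05 * 6.1 * 0.6154
q = 8.709e-05 m^3/s per m


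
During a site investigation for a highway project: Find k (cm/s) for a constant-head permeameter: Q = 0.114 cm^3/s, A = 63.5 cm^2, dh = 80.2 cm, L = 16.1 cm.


Result: 0.00036 cm/s

Derivation:
Compute hydraulic gradient:
i = dh / L = 80.2 / 16.1 = 4.98137
Then apply Darcy's law:
k = Q / (A * i)
k = 0.114 / (63.5 * 4.98137)
k = 0.114 / 316.317
k = 0.00036 cm/s


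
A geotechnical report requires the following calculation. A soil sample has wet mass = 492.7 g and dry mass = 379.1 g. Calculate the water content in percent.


Result: 29.97 %

Derivation:
Using w = (m_wet - m_dry) / m_dry * 100
m_wet - m_dry = 492.7 - 379.1 = 113.6 g
w = 113.6 / 379.1 * 100
w = 29.97 %


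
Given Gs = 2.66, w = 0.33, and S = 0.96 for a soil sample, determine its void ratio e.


Using the relation e = Gs * w / S
e = 2.66 * 0.33 / 0.96
e = 0.9144


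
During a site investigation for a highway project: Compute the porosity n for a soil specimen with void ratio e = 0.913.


Result: 0.4773

Derivation:
Using the relation n = e / (1 + e)
n = 0.913 / (1 + 0.913)
n = 0.913 / 1.913
n = 0.4773


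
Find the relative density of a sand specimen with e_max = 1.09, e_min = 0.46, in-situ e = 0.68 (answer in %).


Using Dr = (e_max - e) / (e_max - e_min) * 100
e_max - e = 1.09 - 0.68 = 0.41
e_max - e_min = 1.09 - 0.46 = 0.63
Dr = 0.41 / 0.63 * 100
Dr = 65.08 %


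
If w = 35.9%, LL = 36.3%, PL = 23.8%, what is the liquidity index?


Result: 0.968

Derivation:
First compute the plasticity index:
PI = LL - PL = 36.3 - 23.8 = 12.5
Then compute the liquidity index:
LI = (w - PL) / PI
LI = (35.9 - 23.8) / 12.5
LI = 0.968


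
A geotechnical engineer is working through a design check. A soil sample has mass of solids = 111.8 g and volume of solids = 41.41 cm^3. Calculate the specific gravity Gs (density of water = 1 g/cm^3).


Using Gs = m_s / (V_s * rho_w)
Since rho_w = 1 g/cm^3:
Gs = 111.8 / 41.41
Gs = 2.7


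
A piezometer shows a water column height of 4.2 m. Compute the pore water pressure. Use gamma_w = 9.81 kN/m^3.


Using u = gamma_w * h_w
u = 9.81 * 4.2
u = 41.2 kPa


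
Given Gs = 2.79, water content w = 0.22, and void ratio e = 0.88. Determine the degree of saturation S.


Result: 0.6975

Derivation:
Using S = Gs * w / e
S = 2.79 * 0.22 / 0.88
S = 0.6975


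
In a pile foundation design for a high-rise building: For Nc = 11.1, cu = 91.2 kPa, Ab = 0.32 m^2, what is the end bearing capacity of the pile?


Using Qb = Nc * cu * Ab
Qb = 11.1 * 91.2 * 0.32
Qb = 323.94 kN


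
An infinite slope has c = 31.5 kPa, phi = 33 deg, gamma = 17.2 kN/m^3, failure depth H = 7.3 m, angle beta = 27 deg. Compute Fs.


Result: 1.895

Derivation:
Using Fs = c / (gamma*H*sin(beta)*cos(beta)) + tan(phi)/tan(beta)
Cohesion contribution = 31.5 / (17.2*7.3*sin(27)*cos(27))
Cohesion contribution = 0.6202
Friction contribution = tan(33)/tan(27) = 1.27453
Fs = 0.6202 + 1.27453
Fs = 1.895


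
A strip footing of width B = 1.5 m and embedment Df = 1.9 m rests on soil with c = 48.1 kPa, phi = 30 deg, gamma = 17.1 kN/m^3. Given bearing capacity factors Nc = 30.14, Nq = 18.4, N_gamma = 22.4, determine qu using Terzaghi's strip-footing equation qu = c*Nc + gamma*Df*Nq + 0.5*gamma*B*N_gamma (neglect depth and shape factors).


Compute qu = c*Nc + gamma*Df*Nq + 0.5*gamma*B*N_gamma
Term 1: 48.1 * 30.14 = 1449.734
Term 2: 17.1 * 1.9 * 18.4 = 597.816
Term 3: 0.5 * 17.1 * 1.5 * 22.4 = 287.28
qu = 1449.734 + 597.816 + 287.28
qu = 2334.83 kPa


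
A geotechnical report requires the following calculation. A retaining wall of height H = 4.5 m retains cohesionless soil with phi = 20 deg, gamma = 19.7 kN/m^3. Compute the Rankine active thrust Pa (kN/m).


Compute active earth pressure coefficient:
Ka = tan^2(45 - phi/2) = tan^2(35.0) = 0.490291
Compute active force:
Pa = 0.5 * Ka * gamma * H^2
Pa = 0.5 * 0.490291 * 19.7 * 4.5^2
Pa = 97.79 kN/m


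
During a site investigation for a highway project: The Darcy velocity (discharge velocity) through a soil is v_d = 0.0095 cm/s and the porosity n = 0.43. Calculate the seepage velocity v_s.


Using v_s = v_d / n
v_s = 0.0095 / 0.43
v_s = 0.02209 cm/s


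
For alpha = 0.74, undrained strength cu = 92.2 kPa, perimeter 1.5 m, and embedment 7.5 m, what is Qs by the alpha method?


Result: 767.56 kN

Derivation:
Using Qs = alpha * cu * perimeter * L
Qs = 0.74 * 92.2 * 1.5 * 7.5
Qs = 767.56 kN


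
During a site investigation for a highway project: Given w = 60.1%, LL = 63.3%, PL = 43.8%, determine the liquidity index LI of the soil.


First compute the plasticity index:
PI = LL - PL = 63.3 - 43.8 = 19.5
Then compute the liquidity index:
LI = (w - PL) / PI
LI = (60.1 - 43.8) / 19.5
LI = 0.836


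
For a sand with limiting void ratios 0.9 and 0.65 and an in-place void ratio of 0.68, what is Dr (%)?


Result: 88.0 %

Derivation:
Using Dr = (e_max - e) / (e_max - e_min) * 100
e_max - e = 0.9 - 0.68 = 0.22
e_max - e_min = 0.9 - 0.65 = 0.25
Dr = 0.22 / 0.25 * 100
Dr = 88.0 %


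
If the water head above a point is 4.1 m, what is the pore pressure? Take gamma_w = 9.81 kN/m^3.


Using u = gamma_w * h_w
u = 9.81 * 4.1
u = 40.22 kPa


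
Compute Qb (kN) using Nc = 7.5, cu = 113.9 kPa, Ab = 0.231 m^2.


Using Qb = Nc * cu * Ab
Qb = 7.5 * 113.9 * 0.231
Qb = 197.33 kN


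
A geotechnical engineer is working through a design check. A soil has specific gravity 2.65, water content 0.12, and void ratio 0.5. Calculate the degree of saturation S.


Result: 0.636

Derivation:
Using S = Gs * w / e
S = 2.65 * 0.12 / 0.5
S = 0.636


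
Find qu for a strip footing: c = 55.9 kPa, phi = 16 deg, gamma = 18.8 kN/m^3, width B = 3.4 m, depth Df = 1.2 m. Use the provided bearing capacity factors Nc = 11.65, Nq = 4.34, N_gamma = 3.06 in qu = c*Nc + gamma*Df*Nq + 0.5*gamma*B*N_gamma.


Compute qu = c*Nc + gamma*Df*Nq + 0.5*gamma*B*N_gamma
Term 1: 55.9 * 11.65 = 651.235
Term 2: 18.8 * 1.2 * 4.34 = 97.9104
Term 3: 0.5 * 18.8 * 3.4 * 3.06 = 97.7976
qu = 651.235 + 97.9104 + 97.7976
qu = 846.94 kPa


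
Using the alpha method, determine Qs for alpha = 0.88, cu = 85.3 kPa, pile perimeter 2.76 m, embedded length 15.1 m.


Result: 3128.37 kN

Derivation:
Using Qs = alpha * cu * perimeter * L
Qs = 0.88 * 85.3 * 2.76 * 15.1
Qs = 3128.37 kN


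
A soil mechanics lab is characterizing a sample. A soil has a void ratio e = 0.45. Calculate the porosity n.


Using the relation n = e / (1 + e)
n = 0.45 / (1 + 0.45)
n = 0.45 / 1.45
n = 0.3103


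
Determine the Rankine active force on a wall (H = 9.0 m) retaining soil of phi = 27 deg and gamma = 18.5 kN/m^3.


Result: 281.36 kN/m

Derivation:
Compute active earth pressure coefficient:
Ka = tan^2(45 - phi/2) = tan^2(31.5) = 0.375525
Compute active force:
Pa = 0.5 * Ka * gamma * H^2
Pa = 0.5 * 0.375525 * 18.5 * 9.0^2
Pa = 281.36 kN/m


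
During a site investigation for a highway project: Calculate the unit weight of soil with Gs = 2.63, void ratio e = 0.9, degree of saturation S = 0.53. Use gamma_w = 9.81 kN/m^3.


Result: 16.042 kN/m^3

Derivation:
Using gamma = gamma_w * (Gs + S*e) / (1 + e)
Numerator: Gs + S*e = 2.63 + 0.53*0.9 = 3.107
Denominator: 1 + e = 1 + 0.9 = 1.9
gamma = 9.81 * 3.107 / 1.9
gamma = 16.042 kN/m^3


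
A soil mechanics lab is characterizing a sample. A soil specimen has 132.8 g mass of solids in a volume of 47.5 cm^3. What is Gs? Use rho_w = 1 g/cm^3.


Using Gs = m_s / (V_s * rho_w)
Since rho_w = 1 g/cm^3:
Gs = 132.8 / 47.5
Gs = 2.796


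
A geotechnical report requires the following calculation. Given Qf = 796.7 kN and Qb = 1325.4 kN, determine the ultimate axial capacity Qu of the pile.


Result: 2122.1 kN

Derivation:
Using Qu = Qf + Qb
Qu = 796.7 + 1325.4
Qu = 2122.1 kN


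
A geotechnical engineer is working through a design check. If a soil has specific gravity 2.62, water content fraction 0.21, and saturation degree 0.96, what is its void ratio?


Using the relation e = Gs * w / S
e = 2.62 * 0.21 / 0.96
e = 0.5731


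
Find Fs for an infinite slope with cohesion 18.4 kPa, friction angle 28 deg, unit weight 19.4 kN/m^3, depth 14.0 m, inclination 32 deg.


Using Fs = c / (gamma*H*sin(beta)*cos(beta)) + tan(phi)/tan(beta)
Cohesion contribution = 18.4 / (19.4*14.0*sin(32)*cos(32))
Cohesion contribution = 0.15075
Friction contribution = tan(28)/tan(32) = 0.850913
Fs = 0.15075 + 0.850913
Fs = 1.002


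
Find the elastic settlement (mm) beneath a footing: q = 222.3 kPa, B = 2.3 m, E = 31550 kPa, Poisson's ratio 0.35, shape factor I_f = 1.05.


Result: 14.932 mm

Derivation:
Using Se = q * B * (1 - nu^2) * I_f / E
1 - nu^2 = 1 - 0.35^2 = 0.8775
Se = 222.3 * 2.3 * 0.8775 * 1.05 / 31550
Se = 0.014932 m
Convert to mm: Se = 0.014932 * 1000 = 14.932 mm


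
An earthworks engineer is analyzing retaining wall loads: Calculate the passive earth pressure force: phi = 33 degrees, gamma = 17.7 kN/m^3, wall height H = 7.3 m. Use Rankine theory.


Compute passive earth pressure coefficient:
Kp = tan^2(45 + phi/2) = tan^2(61.5) = 3.39212
Compute passive force:
Pp = 0.5 * Kp * gamma * H^2
Pp = 0.5 * 3.39212 * 17.7 * 7.3^2
Pp = 1599.78 kN/m


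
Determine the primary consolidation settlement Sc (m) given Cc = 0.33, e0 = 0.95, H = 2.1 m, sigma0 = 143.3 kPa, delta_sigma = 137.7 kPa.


Using Sc = Cc * H / (1 + e0) * log10((sigma0 + delta_sigma) / sigma0)
Stress ratio = (143.3 + 137.7) / 143.3 = 1.96092
log10(1.96092) = 0.29246
Cc * H / (1 + e0) = 0.33 * 2.1 / (1 + 0.95) = 0.355385
Sc = 0.355385 * 0.29246
Sc = 0.1039 m


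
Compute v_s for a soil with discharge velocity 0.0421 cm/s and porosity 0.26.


Using v_s = v_d / n
v_s = 0.0421 / 0.26
v_s = 0.16192 cm/s


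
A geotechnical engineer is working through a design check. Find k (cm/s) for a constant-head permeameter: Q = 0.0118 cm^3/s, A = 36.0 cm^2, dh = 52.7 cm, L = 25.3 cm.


Compute hydraulic gradient:
i = dh / L = 52.7 / 25.3 = 2.083
Then apply Darcy's law:
k = Q / (A * i)
k = 0.0118 / (36.0 * 2.083)
k = 0.0118 / 74.9881
k = 0.000157 cm/s


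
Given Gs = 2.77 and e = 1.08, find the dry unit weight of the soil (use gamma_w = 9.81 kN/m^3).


Using gamma_d = Gs * gamma_w / (1 + e)
gamma_d = 2.77 * 9.81 / (1 + 1.08)
gamma_d = 2.77 * 9.81 / 2.08
gamma_d = 13.064 kN/m^3


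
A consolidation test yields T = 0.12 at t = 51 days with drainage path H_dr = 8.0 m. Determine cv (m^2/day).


Using cv = T * H_dr^2 / t
H_dr^2 = 8.0^2 = 64.0
cv = 0.12 * 64.0 / 51
cv = 0.15059 m^2/day


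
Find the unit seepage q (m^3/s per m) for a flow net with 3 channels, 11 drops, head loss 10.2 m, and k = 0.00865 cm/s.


Convert k to m/s for unit consistency with H:
k = 0.00865 cm/s = 0.00865 / 100 m/s = 8.65e-05 m/s
Using q = k * H * Nf / Nd
Nf / Nd = 3 / 11 = 0.2727
q = 8.65e-05 * 10.2 * 0.2727
q = 0.0002406 m^3/s per m


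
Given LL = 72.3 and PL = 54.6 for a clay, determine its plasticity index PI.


Using PI = LL - PL
PI = 72.3 - 54.6
PI = 17.7


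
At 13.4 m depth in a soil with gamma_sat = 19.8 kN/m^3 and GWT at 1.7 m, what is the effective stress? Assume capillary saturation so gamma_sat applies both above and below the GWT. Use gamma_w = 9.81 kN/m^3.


Total stress = gamma_sat * depth
sigma = 19.8 * 13.4 = 265.32 kPa
Pore water pressure u = gamma_w * (depth - d_wt)
u = 9.81 * (13.4 - 1.7) = 114.777 kPa
Effective stress = sigma - u
sigma' = 265.32 - 114.777 = 150.54 kPa


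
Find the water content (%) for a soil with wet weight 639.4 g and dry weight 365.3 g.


Using w = (m_wet - m_dry) / m_dry * 100
m_wet - m_dry = 639.4 - 365.3 = 274.1 g
w = 274.1 / 365.3 * 100
w = 75.03 %


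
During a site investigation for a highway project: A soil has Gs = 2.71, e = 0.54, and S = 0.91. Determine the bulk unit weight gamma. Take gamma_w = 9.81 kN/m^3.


Result: 20.393 kN/m^3

Derivation:
Using gamma = gamma_w * (Gs + S*e) / (1 + e)
Numerator: Gs + S*e = 2.71 + 0.91*0.54 = 3.2014
Denominator: 1 + e = 1 + 0.54 = 1.54
gamma = 9.81 * 3.2014 / 1.54
gamma = 20.393 kN/m^3


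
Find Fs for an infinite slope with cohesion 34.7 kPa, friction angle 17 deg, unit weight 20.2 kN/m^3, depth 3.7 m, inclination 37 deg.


Using Fs = c / (gamma*H*sin(beta)*cos(beta)) + tan(phi)/tan(beta)
Cohesion contribution = 34.7 / (20.2*3.7*sin(37)*cos(37))
Cohesion contribution = 0.965972
Friction contribution = tan(17)/tan(37) = 0.405718
Fs = 0.965972 + 0.405718
Fs = 1.372


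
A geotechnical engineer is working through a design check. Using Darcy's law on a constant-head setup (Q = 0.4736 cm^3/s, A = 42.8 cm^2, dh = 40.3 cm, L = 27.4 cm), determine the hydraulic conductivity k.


Compute hydraulic gradient:
i = dh / L = 40.3 / 27.4 = 1.4708
Then apply Darcy's law:
k = Q / (A * i)
k = 0.4736 / (42.8 * 1.4708)
k = 0.4736 / 62.9504
k = 0.007523 cm/s


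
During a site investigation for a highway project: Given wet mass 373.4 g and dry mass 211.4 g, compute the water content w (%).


Result: 76.63 %

Derivation:
Using w = (m_wet - m_dry) / m_dry * 100
m_wet - m_dry = 373.4 - 211.4 = 162.0 g
w = 162.0 / 211.4 * 100
w = 76.63 %


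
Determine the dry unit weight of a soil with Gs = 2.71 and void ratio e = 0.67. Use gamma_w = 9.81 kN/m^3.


Using gamma_d = Gs * gamma_w / (1 + e)
gamma_d = 2.71 * 9.81 / (1 + 0.67)
gamma_d = 2.71 * 9.81 / 1.67
gamma_d = 15.919 kN/m^3


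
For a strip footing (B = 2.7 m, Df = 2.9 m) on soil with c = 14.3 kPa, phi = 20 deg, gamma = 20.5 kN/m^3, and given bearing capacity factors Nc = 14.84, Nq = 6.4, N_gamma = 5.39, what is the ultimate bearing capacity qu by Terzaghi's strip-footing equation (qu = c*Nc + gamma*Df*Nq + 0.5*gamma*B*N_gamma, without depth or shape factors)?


Compute qu = c*Nc + gamma*Df*Nq + 0.5*gamma*B*N_gamma
Term 1: 14.3 * 14.84 = 212.212
Term 2: 20.5 * 2.9 * 6.4 = 380.48
Term 3: 0.5 * 20.5 * 2.7 * 5.39 = 149.16825
qu = 212.212 + 380.48 + 149.16825
qu = 741.86 kPa


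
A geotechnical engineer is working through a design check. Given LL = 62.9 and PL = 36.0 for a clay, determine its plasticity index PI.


Result: 26.9

Derivation:
Using PI = LL - PL
PI = 62.9 - 36.0
PI = 26.9
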